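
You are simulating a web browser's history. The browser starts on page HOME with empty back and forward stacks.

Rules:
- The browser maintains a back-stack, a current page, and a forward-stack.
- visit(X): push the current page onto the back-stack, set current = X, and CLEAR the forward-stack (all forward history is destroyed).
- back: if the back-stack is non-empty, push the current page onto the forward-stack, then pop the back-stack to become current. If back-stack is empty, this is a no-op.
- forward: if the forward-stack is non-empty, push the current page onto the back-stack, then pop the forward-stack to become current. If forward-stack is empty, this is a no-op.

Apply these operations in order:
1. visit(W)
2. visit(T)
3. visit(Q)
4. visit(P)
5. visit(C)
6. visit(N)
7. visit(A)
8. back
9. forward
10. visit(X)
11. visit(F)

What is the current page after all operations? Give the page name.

After 1 (visit(W)): cur=W back=1 fwd=0
After 2 (visit(T)): cur=T back=2 fwd=0
After 3 (visit(Q)): cur=Q back=3 fwd=0
After 4 (visit(P)): cur=P back=4 fwd=0
After 5 (visit(C)): cur=C back=5 fwd=0
After 6 (visit(N)): cur=N back=6 fwd=0
After 7 (visit(A)): cur=A back=7 fwd=0
After 8 (back): cur=N back=6 fwd=1
After 9 (forward): cur=A back=7 fwd=0
After 10 (visit(X)): cur=X back=8 fwd=0
After 11 (visit(F)): cur=F back=9 fwd=0

Answer: F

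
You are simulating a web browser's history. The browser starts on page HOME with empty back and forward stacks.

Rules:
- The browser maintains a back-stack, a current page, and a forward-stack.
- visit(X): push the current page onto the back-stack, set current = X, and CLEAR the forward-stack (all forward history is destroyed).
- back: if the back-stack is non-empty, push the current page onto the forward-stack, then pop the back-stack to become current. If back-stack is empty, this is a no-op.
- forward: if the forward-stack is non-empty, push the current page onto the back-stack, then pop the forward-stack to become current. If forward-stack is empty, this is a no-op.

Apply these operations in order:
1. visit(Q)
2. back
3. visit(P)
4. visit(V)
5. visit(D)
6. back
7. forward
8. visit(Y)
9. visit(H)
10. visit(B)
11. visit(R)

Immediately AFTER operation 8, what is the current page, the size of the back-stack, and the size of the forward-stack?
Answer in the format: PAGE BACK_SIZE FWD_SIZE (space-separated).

After 1 (visit(Q)): cur=Q back=1 fwd=0
After 2 (back): cur=HOME back=0 fwd=1
After 3 (visit(P)): cur=P back=1 fwd=0
After 4 (visit(V)): cur=V back=2 fwd=0
After 5 (visit(D)): cur=D back=3 fwd=0
After 6 (back): cur=V back=2 fwd=1
After 7 (forward): cur=D back=3 fwd=0
After 8 (visit(Y)): cur=Y back=4 fwd=0

Y 4 0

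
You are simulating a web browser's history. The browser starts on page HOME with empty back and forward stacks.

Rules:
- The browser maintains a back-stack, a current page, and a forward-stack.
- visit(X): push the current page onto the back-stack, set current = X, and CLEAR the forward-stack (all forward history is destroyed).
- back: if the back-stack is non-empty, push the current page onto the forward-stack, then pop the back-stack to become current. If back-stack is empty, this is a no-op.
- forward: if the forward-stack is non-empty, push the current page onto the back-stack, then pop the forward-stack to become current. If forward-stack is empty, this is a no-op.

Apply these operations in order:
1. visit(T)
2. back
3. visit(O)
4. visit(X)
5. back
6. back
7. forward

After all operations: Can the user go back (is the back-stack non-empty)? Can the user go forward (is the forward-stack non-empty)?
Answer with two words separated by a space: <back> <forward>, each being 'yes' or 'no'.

After 1 (visit(T)): cur=T back=1 fwd=0
After 2 (back): cur=HOME back=0 fwd=1
After 3 (visit(O)): cur=O back=1 fwd=0
After 4 (visit(X)): cur=X back=2 fwd=0
After 5 (back): cur=O back=1 fwd=1
After 6 (back): cur=HOME back=0 fwd=2
After 7 (forward): cur=O back=1 fwd=1

Answer: yes yes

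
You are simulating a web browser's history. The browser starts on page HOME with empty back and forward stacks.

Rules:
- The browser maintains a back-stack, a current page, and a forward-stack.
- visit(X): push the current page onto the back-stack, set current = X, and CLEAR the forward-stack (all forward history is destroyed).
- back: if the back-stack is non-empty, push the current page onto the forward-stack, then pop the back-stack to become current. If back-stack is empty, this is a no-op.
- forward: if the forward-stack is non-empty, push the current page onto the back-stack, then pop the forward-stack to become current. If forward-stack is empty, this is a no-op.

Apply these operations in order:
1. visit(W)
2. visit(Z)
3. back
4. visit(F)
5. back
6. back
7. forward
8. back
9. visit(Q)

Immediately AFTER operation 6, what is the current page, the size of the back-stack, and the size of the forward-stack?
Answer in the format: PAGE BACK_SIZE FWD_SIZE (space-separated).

After 1 (visit(W)): cur=W back=1 fwd=0
After 2 (visit(Z)): cur=Z back=2 fwd=0
After 3 (back): cur=W back=1 fwd=1
After 4 (visit(F)): cur=F back=2 fwd=0
After 5 (back): cur=W back=1 fwd=1
After 6 (back): cur=HOME back=0 fwd=2

HOME 0 2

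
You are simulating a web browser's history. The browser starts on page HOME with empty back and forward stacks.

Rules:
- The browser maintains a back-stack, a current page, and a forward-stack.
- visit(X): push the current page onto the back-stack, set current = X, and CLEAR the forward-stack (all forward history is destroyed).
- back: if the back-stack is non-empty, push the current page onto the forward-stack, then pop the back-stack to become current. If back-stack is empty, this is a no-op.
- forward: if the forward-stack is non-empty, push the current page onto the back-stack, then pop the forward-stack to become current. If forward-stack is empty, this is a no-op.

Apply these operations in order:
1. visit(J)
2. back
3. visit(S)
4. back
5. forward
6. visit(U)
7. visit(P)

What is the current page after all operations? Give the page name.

Answer: P

Derivation:
After 1 (visit(J)): cur=J back=1 fwd=0
After 2 (back): cur=HOME back=0 fwd=1
After 3 (visit(S)): cur=S back=1 fwd=0
After 4 (back): cur=HOME back=0 fwd=1
After 5 (forward): cur=S back=1 fwd=0
After 6 (visit(U)): cur=U back=2 fwd=0
After 7 (visit(P)): cur=P back=3 fwd=0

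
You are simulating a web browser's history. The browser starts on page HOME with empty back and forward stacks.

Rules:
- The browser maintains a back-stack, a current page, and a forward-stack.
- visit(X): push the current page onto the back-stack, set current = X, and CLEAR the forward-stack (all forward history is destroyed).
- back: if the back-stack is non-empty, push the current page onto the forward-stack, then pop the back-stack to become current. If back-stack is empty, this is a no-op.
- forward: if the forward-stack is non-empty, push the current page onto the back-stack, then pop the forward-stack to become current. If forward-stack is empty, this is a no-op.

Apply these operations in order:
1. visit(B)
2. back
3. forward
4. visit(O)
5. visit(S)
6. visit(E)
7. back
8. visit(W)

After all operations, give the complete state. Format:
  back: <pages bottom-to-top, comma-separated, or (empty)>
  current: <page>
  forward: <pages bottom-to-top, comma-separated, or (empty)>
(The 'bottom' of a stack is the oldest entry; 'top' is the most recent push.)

After 1 (visit(B)): cur=B back=1 fwd=0
After 2 (back): cur=HOME back=0 fwd=1
After 3 (forward): cur=B back=1 fwd=0
After 4 (visit(O)): cur=O back=2 fwd=0
After 5 (visit(S)): cur=S back=3 fwd=0
After 6 (visit(E)): cur=E back=4 fwd=0
After 7 (back): cur=S back=3 fwd=1
After 8 (visit(W)): cur=W back=4 fwd=0

Answer: back: HOME,B,O,S
current: W
forward: (empty)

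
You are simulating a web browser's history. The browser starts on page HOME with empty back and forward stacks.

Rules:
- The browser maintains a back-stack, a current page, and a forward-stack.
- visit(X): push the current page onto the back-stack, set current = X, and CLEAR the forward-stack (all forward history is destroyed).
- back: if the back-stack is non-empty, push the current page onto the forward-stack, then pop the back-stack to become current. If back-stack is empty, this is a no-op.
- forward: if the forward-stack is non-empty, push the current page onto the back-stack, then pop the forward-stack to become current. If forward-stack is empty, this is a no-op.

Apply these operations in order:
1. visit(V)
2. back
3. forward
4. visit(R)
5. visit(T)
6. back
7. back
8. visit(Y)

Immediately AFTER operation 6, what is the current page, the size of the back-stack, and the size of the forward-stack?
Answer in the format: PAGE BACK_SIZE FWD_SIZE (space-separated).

After 1 (visit(V)): cur=V back=1 fwd=0
After 2 (back): cur=HOME back=0 fwd=1
After 3 (forward): cur=V back=1 fwd=0
After 4 (visit(R)): cur=R back=2 fwd=0
After 5 (visit(T)): cur=T back=3 fwd=0
After 6 (back): cur=R back=2 fwd=1

R 2 1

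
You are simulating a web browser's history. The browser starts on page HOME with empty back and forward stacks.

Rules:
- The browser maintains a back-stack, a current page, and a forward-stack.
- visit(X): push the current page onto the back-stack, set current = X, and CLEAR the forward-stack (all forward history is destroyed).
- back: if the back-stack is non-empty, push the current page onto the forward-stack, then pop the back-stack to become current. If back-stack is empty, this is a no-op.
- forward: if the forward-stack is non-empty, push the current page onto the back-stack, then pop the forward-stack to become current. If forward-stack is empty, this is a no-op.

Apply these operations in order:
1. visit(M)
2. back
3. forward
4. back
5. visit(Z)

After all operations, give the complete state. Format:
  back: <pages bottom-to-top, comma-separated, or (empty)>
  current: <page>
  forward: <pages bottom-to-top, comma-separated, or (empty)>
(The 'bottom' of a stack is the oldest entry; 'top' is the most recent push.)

Answer: back: HOME
current: Z
forward: (empty)

Derivation:
After 1 (visit(M)): cur=M back=1 fwd=0
After 2 (back): cur=HOME back=0 fwd=1
After 3 (forward): cur=M back=1 fwd=0
After 4 (back): cur=HOME back=0 fwd=1
After 5 (visit(Z)): cur=Z back=1 fwd=0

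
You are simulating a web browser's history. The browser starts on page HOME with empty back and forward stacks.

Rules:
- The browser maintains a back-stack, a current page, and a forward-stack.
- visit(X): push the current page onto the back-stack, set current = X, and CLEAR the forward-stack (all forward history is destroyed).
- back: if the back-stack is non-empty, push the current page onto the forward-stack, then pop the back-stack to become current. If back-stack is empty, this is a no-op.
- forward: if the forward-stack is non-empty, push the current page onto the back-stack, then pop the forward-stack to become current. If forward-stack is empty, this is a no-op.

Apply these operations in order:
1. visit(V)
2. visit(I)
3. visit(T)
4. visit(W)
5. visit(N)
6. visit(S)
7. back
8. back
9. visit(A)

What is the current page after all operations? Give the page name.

After 1 (visit(V)): cur=V back=1 fwd=0
After 2 (visit(I)): cur=I back=2 fwd=0
After 3 (visit(T)): cur=T back=3 fwd=0
After 4 (visit(W)): cur=W back=4 fwd=0
After 5 (visit(N)): cur=N back=5 fwd=0
After 6 (visit(S)): cur=S back=6 fwd=0
After 7 (back): cur=N back=5 fwd=1
After 8 (back): cur=W back=4 fwd=2
After 9 (visit(A)): cur=A back=5 fwd=0

Answer: A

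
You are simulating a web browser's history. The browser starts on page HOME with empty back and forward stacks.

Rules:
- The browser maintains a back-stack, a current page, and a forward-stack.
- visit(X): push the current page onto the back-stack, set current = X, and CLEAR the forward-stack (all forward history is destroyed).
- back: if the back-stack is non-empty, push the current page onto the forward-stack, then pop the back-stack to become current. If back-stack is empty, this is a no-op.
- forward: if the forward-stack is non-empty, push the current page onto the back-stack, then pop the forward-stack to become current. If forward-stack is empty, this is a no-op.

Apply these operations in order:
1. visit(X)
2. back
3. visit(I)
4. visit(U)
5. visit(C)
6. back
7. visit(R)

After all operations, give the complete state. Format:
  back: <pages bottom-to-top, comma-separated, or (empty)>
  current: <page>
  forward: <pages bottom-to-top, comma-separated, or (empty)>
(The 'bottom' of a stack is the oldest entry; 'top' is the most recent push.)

Answer: back: HOME,I,U
current: R
forward: (empty)

Derivation:
After 1 (visit(X)): cur=X back=1 fwd=0
After 2 (back): cur=HOME back=0 fwd=1
After 3 (visit(I)): cur=I back=1 fwd=0
After 4 (visit(U)): cur=U back=2 fwd=0
After 5 (visit(C)): cur=C back=3 fwd=0
After 6 (back): cur=U back=2 fwd=1
After 7 (visit(R)): cur=R back=3 fwd=0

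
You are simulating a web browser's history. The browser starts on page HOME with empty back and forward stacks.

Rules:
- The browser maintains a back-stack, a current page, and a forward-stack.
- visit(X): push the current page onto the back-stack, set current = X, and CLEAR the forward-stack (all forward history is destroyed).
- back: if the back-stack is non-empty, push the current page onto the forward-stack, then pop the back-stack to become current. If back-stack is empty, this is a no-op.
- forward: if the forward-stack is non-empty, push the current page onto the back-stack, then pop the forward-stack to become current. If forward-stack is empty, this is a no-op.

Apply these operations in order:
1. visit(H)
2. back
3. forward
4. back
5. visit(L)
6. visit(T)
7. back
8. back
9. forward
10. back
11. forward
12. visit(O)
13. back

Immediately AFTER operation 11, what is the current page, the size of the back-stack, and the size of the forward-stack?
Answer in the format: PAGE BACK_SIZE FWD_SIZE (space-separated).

After 1 (visit(H)): cur=H back=1 fwd=0
After 2 (back): cur=HOME back=0 fwd=1
After 3 (forward): cur=H back=1 fwd=0
After 4 (back): cur=HOME back=0 fwd=1
After 5 (visit(L)): cur=L back=1 fwd=0
After 6 (visit(T)): cur=T back=2 fwd=0
After 7 (back): cur=L back=1 fwd=1
After 8 (back): cur=HOME back=0 fwd=2
After 9 (forward): cur=L back=1 fwd=1
After 10 (back): cur=HOME back=0 fwd=2
After 11 (forward): cur=L back=1 fwd=1

L 1 1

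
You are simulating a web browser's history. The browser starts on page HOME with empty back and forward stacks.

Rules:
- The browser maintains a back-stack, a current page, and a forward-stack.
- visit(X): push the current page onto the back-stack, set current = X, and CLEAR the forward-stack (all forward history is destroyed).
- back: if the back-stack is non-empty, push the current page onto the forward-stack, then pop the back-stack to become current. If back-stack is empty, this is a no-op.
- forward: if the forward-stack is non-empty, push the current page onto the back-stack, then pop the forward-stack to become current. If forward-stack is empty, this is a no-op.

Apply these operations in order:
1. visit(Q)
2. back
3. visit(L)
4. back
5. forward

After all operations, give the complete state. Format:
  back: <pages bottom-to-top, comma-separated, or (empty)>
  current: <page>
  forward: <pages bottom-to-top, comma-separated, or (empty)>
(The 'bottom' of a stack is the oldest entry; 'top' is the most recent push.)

After 1 (visit(Q)): cur=Q back=1 fwd=0
After 2 (back): cur=HOME back=0 fwd=1
After 3 (visit(L)): cur=L back=1 fwd=0
After 4 (back): cur=HOME back=0 fwd=1
After 5 (forward): cur=L back=1 fwd=0

Answer: back: HOME
current: L
forward: (empty)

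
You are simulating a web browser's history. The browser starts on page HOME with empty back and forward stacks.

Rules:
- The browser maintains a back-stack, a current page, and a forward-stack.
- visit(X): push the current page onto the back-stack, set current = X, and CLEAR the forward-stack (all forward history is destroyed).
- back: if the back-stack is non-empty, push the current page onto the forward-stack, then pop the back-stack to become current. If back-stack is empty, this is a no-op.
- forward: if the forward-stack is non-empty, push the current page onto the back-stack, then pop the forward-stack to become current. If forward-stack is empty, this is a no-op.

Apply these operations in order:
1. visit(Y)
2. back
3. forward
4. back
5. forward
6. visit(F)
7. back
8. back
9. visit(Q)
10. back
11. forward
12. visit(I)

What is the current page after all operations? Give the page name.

After 1 (visit(Y)): cur=Y back=1 fwd=0
After 2 (back): cur=HOME back=0 fwd=1
After 3 (forward): cur=Y back=1 fwd=0
After 4 (back): cur=HOME back=0 fwd=1
After 5 (forward): cur=Y back=1 fwd=0
After 6 (visit(F)): cur=F back=2 fwd=0
After 7 (back): cur=Y back=1 fwd=1
After 8 (back): cur=HOME back=0 fwd=2
After 9 (visit(Q)): cur=Q back=1 fwd=0
After 10 (back): cur=HOME back=0 fwd=1
After 11 (forward): cur=Q back=1 fwd=0
After 12 (visit(I)): cur=I back=2 fwd=0

Answer: I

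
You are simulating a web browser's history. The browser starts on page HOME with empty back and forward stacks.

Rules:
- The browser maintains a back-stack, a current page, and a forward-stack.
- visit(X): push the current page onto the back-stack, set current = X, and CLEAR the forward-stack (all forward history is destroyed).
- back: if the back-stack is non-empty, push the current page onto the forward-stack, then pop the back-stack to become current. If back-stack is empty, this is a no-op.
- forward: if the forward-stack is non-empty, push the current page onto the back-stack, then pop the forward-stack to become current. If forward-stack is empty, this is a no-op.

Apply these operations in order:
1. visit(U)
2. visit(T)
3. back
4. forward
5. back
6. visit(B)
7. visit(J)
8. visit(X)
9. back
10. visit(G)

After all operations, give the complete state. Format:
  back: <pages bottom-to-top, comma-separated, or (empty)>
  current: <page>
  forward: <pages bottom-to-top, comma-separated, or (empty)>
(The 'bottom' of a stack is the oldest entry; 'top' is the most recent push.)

After 1 (visit(U)): cur=U back=1 fwd=0
After 2 (visit(T)): cur=T back=2 fwd=0
After 3 (back): cur=U back=1 fwd=1
After 4 (forward): cur=T back=2 fwd=0
After 5 (back): cur=U back=1 fwd=1
After 6 (visit(B)): cur=B back=2 fwd=0
After 7 (visit(J)): cur=J back=3 fwd=0
After 8 (visit(X)): cur=X back=4 fwd=0
After 9 (back): cur=J back=3 fwd=1
After 10 (visit(G)): cur=G back=4 fwd=0

Answer: back: HOME,U,B,J
current: G
forward: (empty)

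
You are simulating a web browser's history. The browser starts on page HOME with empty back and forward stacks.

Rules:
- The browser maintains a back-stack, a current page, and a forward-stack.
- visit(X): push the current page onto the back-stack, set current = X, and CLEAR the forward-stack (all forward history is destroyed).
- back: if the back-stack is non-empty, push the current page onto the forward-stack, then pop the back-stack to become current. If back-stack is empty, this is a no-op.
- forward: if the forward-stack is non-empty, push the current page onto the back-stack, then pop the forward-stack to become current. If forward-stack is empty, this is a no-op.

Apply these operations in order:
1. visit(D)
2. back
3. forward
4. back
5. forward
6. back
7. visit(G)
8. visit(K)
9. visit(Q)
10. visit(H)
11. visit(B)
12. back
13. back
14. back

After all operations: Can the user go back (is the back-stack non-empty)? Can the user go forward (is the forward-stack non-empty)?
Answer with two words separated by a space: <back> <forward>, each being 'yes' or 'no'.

After 1 (visit(D)): cur=D back=1 fwd=0
After 2 (back): cur=HOME back=0 fwd=1
After 3 (forward): cur=D back=1 fwd=0
After 4 (back): cur=HOME back=0 fwd=1
After 5 (forward): cur=D back=1 fwd=0
After 6 (back): cur=HOME back=0 fwd=1
After 7 (visit(G)): cur=G back=1 fwd=0
After 8 (visit(K)): cur=K back=2 fwd=0
After 9 (visit(Q)): cur=Q back=3 fwd=0
After 10 (visit(H)): cur=H back=4 fwd=0
After 11 (visit(B)): cur=B back=5 fwd=0
After 12 (back): cur=H back=4 fwd=1
After 13 (back): cur=Q back=3 fwd=2
After 14 (back): cur=K back=2 fwd=3

Answer: yes yes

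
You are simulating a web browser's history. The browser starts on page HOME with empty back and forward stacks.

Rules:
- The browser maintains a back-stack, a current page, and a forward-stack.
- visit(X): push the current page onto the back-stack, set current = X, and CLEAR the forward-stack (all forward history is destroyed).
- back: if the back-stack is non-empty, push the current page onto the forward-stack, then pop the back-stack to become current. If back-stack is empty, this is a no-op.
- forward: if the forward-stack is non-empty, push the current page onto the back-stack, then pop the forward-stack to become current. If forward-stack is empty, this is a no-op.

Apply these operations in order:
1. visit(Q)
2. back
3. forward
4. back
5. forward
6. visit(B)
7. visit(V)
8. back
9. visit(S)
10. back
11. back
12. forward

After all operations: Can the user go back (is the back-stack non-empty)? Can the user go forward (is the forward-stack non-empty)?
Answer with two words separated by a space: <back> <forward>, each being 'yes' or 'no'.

Answer: yes yes

Derivation:
After 1 (visit(Q)): cur=Q back=1 fwd=0
After 2 (back): cur=HOME back=0 fwd=1
After 3 (forward): cur=Q back=1 fwd=0
After 4 (back): cur=HOME back=0 fwd=1
After 5 (forward): cur=Q back=1 fwd=0
After 6 (visit(B)): cur=B back=2 fwd=0
After 7 (visit(V)): cur=V back=3 fwd=0
After 8 (back): cur=B back=2 fwd=1
After 9 (visit(S)): cur=S back=3 fwd=0
After 10 (back): cur=B back=2 fwd=1
After 11 (back): cur=Q back=1 fwd=2
After 12 (forward): cur=B back=2 fwd=1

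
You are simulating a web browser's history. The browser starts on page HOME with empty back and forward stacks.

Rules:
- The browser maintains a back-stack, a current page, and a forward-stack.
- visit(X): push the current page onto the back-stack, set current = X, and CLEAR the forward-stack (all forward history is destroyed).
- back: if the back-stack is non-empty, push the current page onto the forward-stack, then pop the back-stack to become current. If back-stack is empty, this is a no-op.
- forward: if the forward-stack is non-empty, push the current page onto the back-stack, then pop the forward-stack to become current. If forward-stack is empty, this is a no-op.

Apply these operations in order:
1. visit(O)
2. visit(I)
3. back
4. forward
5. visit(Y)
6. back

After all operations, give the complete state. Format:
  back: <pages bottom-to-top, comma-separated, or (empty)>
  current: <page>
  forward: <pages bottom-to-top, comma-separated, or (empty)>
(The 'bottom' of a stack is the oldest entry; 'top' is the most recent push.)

After 1 (visit(O)): cur=O back=1 fwd=0
After 2 (visit(I)): cur=I back=2 fwd=0
After 3 (back): cur=O back=1 fwd=1
After 4 (forward): cur=I back=2 fwd=0
After 5 (visit(Y)): cur=Y back=3 fwd=0
After 6 (back): cur=I back=2 fwd=1

Answer: back: HOME,O
current: I
forward: Y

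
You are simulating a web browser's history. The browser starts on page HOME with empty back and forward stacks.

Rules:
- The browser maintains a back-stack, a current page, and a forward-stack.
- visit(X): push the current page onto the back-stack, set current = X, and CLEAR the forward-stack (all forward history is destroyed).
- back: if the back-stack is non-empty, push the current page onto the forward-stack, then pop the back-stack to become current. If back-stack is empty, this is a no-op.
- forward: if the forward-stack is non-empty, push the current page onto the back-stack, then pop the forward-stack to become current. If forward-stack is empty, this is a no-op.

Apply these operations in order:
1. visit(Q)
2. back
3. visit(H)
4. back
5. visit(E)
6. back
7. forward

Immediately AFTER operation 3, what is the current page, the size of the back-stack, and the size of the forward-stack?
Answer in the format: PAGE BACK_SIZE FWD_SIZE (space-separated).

After 1 (visit(Q)): cur=Q back=1 fwd=0
After 2 (back): cur=HOME back=0 fwd=1
After 3 (visit(H)): cur=H back=1 fwd=0

H 1 0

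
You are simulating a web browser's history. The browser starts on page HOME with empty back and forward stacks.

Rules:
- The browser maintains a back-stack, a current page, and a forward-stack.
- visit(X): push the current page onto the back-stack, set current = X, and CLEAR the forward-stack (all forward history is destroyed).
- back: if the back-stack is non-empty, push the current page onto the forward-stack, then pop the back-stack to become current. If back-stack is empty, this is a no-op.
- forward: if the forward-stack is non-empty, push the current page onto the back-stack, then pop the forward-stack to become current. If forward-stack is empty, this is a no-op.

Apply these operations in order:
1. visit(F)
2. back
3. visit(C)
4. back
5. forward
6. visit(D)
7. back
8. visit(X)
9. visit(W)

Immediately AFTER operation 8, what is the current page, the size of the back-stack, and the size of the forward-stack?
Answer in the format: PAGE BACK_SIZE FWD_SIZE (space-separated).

After 1 (visit(F)): cur=F back=1 fwd=0
After 2 (back): cur=HOME back=0 fwd=1
After 3 (visit(C)): cur=C back=1 fwd=0
After 4 (back): cur=HOME back=0 fwd=1
After 5 (forward): cur=C back=1 fwd=0
After 6 (visit(D)): cur=D back=2 fwd=0
After 7 (back): cur=C back=1 fwd=1
After 8 (visit(X)): cur=X back=2 fwd=0

X 2 0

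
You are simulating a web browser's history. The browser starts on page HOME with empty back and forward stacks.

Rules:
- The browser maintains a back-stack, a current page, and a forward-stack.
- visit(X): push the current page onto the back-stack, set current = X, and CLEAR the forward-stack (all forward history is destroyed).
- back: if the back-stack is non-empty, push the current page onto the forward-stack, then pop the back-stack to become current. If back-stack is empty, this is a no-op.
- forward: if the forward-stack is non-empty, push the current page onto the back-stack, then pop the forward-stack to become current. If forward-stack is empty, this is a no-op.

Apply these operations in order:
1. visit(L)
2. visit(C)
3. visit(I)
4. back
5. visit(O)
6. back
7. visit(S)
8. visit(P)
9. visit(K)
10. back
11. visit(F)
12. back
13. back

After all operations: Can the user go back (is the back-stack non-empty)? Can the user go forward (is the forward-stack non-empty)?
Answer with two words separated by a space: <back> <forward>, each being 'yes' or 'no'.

Answer: yes yes

Derivation:
After 1 (visit(L)): cur=L back=1 fwd=0
After 2 (visit(C)): cur=C back=2 fwd=0
After 3 (visit(I)): cur=I back=3 fwd=0
After 4 (back): cur=C back=2 fwd=1
After 5 (visit(O)): cur=O back=3 fwd=0
After 6 (back): cur=C back=2 fwd=1
After 7 (visit(S)): cur=S back=3 fwd=0
After 8 (visit(P)): cur=P back=4 fwd=0
After 9 (visit(K)): cur=K back=5 fwd=0
After 10 (back): cur=P back=4 fwd=1
After 11 (visit(F)): cur=F back=5 fwd=0
After 12 (back): cur=P back=4 fwd=1
After 13 (back): cur=S back=3 fwd=2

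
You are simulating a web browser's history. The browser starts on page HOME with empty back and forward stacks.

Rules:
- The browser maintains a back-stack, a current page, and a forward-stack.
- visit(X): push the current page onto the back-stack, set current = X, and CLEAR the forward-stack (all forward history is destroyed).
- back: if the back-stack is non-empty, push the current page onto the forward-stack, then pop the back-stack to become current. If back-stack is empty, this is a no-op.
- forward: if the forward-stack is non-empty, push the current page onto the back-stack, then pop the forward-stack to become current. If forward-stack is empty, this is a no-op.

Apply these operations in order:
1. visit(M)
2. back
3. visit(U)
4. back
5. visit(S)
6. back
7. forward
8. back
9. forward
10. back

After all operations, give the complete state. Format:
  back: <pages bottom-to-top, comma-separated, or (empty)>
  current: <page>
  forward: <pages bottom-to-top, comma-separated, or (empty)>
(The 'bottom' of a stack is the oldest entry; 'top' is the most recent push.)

Answer: back: (empty)
current: HOME
forward: S

Derivation:
After 1 (visit(M)): cur=M back=1 fwd=0
After 2 (back): cur=HOME back=0 fwd=1
After 3 (visit(U)): cur=U back=1 fwd=0
After 4 (back): cur=HOME back=0 fwd=1
After 5 (visit(S)): cur=S back=1 fwd=0
After 6 (back): cur=HOME back=0 fwd=1
After 7 (forward): cur=S back=1 fwd=0
After 8 (back): cur=HOME back=0 fwd=1
After 9 (forward): cur=S back=1 fwd=0
After 10 (back): cur=HOME back=0 fwd=1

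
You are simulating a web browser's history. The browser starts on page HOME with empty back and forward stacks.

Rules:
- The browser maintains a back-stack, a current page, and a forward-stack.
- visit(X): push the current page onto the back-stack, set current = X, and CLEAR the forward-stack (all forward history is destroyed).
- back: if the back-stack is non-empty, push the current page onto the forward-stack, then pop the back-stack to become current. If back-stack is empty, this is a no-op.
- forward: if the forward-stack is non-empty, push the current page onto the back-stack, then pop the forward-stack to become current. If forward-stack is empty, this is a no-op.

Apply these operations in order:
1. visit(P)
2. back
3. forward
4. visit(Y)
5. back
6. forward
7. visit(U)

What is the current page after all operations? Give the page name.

Answer: U

Derivation:
After 1 (visit(P)): cur=P back=1 fwd=0
After 2 (back): cur=HOME back=0 fwd=1
After 3 (forward): cur=P back=1 fwd=0
After 4 (visit(Y)): cur=Y back=2 fwd=0
After 5 (back): cur=P back=1 fwd=1
After 6 (forward): cur=Y back=2 fwd=0
After 7 (visit(U)): cur=U back=3 fwd=0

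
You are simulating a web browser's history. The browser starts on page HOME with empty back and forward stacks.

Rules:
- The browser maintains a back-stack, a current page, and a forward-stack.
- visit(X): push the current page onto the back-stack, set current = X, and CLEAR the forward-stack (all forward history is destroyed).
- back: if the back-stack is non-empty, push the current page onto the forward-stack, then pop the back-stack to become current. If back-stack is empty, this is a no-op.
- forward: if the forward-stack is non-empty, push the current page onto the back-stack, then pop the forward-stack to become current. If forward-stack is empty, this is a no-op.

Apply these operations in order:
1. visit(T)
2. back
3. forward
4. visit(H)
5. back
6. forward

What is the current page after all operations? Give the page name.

After 1 (visit(T)): cur=T back=1 fwd=0
After 2 (back): cur=HOME back=0 fwd=1
After 3 (forward): cur=T back=1 fwd=0
After 4 (visit(H)): cur=H back=2 fwd=0
After 5 (back): cur=T back=1 fwd=1
After 6 (forward): cur=H back=2 fwd=0

Answer: H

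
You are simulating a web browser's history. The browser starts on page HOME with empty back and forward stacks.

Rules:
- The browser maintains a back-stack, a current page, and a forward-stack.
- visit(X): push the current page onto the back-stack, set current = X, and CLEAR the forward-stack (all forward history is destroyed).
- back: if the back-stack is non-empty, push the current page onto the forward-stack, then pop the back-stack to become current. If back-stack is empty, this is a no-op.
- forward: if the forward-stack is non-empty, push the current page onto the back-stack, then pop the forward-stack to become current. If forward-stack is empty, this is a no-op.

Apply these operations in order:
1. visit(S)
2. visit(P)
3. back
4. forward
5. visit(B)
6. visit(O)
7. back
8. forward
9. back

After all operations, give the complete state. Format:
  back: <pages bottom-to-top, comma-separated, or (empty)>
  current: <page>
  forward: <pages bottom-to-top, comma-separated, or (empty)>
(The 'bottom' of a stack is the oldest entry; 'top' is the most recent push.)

After 1 (visit(S)): cur=S back=1 fwd=0
After 2 (visit(P)): cur=P back=2 fwd=0
After 3 (back): cur=S back=1 fwd=1
After 4 (forward): cur=P back=2 fwd=0
After 5 (visit(B)): cur=B back=3 fwd=0
After 6 (visit(O)): cur=O back=4 fwd=0
After 7 (back): cur=B back=3 fwd=1
After 8 (forward): cur=O back=4 fwd=0
After 9 (back): cur=B back=3 fwd=1

Answer: back: HOME,S,P
current: B
forward: O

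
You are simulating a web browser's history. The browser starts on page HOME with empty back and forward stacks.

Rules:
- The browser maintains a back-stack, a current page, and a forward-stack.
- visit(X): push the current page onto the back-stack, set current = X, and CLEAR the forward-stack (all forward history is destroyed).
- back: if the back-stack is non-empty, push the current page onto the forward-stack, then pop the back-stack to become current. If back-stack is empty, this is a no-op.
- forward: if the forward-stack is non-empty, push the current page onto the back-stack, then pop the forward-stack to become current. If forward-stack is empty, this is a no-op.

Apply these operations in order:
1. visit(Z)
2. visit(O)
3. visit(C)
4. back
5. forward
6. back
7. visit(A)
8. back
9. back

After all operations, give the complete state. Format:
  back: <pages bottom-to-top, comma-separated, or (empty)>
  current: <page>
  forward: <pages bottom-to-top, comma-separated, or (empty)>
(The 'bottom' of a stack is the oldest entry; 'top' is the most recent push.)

Answer: back: HOME
current: Z
forward: A,O

Derivation:
After 1 (visit(Z)): cur=Z back=1 fwd=0
After 2 (visit(O)): cur=O back=2 fwd=0
After 3 (visit(C)): cur=C back=3 fwd=0
After 4 (back): cur=O back=2 fwd=1
After 5 (forward): cur=C back=3 fwd=0
After 6 (back): cur=O back=2 fwd=1
After 7 (visit(A)): cur=A back=3 fwd=0
After 8 (back): cur=O back=2 fwd=1
After 9 (back): cur=Z back=1 fwd=2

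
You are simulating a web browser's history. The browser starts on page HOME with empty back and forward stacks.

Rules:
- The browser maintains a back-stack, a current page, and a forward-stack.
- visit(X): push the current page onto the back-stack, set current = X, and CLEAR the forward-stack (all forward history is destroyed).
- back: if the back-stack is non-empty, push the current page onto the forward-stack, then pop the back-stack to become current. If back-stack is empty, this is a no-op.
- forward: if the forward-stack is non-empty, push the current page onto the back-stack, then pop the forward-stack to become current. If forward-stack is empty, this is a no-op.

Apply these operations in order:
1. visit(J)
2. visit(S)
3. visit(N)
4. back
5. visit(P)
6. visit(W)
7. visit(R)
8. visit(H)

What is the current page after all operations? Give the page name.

After 1 (visit(J)): cur=J back=1 fwd=0
After 2 (visit(S)): cur=S back=2 fwd=0
After 3 (visit(N)): cur=N back=3 fwd=0
After 4 (back): cur=S back=2 fwd=1
After 5 (visit(P)): cur=P back=3 fwd=0
After 6 (visit(W)): cur=W back=4 fwd=0
After 7 (visit(R)): cur=R back=5 fwd=0
After 8 (visit(H)): cur=H back=6 fwd=0

Answer: H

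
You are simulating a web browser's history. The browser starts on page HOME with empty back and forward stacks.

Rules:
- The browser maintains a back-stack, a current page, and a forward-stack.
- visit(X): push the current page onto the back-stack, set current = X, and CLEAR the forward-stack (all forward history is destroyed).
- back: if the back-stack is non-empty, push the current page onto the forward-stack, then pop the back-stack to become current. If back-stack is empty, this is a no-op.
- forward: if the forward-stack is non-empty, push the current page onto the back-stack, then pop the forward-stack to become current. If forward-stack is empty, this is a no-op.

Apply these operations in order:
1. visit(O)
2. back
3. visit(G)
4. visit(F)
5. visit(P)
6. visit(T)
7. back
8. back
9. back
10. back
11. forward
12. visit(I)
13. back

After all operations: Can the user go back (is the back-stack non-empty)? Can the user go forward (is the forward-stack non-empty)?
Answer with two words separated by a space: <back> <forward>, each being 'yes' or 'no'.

After 1 (visit(O)): cur=O back=1 fwd=0
After 2 (back): cur=HOME back=0 fwd=1
After 3 (visit(G)): cur=G back=1 fwd=0
After 4 (visit(F)): cur=F back=2 fwd=0
After 5 (visit(P)): cur=P back=3 fwd=0
After 6 (visit(T)): cur=T back=4 fwd=0
After 7 (back): cur=P back=3 fwd=1
After 8 (back): cur=F back=2 fwd=2
After 9 (back): cur=G back=1 fwd=3
After 10 (back): cur=HOME back=0 fwd=4
After 11 (forward): cur=G back=1 fwd=3
After 12 (visit(I)): cur=I back=2 fwd=0
After 13 (back): cur=G back=1 fwd=1

Answer: yes yes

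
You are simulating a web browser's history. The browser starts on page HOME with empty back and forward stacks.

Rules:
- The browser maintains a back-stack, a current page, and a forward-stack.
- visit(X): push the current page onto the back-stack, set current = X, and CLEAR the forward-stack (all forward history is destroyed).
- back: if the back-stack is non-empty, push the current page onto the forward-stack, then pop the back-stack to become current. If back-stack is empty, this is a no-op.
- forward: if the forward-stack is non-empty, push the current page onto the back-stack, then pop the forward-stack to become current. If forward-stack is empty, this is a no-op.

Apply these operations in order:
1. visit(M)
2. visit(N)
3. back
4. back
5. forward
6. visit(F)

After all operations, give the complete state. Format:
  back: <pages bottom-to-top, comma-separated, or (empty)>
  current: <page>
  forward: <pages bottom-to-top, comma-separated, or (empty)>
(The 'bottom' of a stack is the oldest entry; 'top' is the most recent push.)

After 1 (visit(M)): cur=M back=1 fwd=0
After 2 (visit(N)): cur=N back=2 fwd=0
After 3 (back): cur=M back=1 fwd=1
After 4 (back): cur=HOME back=0 fwd=2
After 5 (forward): cur=M back=1 fwd=1
After 6 (visit(F)): cur=F back=2 fwd=0

Answer: back: HOME,M
current: F
forward: (empty)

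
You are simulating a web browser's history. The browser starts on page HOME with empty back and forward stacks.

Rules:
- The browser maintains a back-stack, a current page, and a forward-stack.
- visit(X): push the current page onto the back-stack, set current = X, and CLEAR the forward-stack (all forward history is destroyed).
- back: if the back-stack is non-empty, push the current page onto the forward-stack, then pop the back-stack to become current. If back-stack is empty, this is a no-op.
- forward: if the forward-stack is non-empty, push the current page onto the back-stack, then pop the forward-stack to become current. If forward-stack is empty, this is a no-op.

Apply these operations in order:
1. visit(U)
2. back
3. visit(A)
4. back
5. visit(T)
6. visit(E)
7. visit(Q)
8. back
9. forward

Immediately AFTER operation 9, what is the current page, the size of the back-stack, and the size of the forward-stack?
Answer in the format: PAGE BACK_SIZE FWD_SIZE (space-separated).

After 1 (visit(U)): cur=U back=1 fwd=0
After 2 (back): cur=HOME back=0 fwd=1
After 3 (visit(A)): cur=A back=1 fwd=0
After 4 (back): cur=HOME back=0 fwd=1
After 5 (visit(T)): cur=T back=1 fwd=0
After 6 (visit(E)): cur=E back=2 fwd=0
After 7 (visit(Q)): cur=Q back=3 fwd=0
After 8 (back): cur=E back=2 fwd=1
After 9 (forward): cur=Q back=3 fwd=0

Q 3 0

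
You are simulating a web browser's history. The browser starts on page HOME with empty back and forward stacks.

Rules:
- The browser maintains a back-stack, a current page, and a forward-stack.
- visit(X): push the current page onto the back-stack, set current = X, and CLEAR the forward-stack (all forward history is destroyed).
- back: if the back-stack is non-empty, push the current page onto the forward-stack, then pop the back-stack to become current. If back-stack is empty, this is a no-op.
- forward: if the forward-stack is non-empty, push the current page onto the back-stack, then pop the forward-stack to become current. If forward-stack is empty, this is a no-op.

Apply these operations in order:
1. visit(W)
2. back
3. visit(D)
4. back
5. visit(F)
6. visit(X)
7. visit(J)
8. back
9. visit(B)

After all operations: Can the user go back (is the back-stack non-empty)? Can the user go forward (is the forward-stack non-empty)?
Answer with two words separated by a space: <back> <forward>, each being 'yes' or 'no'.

After 1 (visit(W)): cur=W back=1 fwd=0
After 2 (back): cur=HOME back=0 fwd=1
After 3 (visit(D)): cur=D back=1 fwd=0
After 4 (back): cur=HOME back=0 fwd=1
After 5 (visit(F)): cur=F back=1 fwd=0
After 6 (visit(X)): cur=X back=2 fwd=0
After 7 (visit(J)): cur=J back=3 fwd=0
After 8 (back): cur=X back=2 fwd=1
After 9 (visit(B)): cur=B back=3 fwd=0

Answer: yes no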